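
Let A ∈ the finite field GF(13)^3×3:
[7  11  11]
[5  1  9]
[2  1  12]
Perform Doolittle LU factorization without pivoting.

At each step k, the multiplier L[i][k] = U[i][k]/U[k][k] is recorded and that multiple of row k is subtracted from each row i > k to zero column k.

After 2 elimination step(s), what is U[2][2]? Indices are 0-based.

[col 0] pivot 7
  R1 -= 10*R0 → (0, 8, 3)  (L[1][0] := 10)
  R2 -= 4*R0 → (0, 9, 7)  (L[2][0] := 4)
[col 1] pivot 8
  R2 -= 6*R1 → (0, 0, 2)  (L[2][1] := 6)

U[2][2] = 2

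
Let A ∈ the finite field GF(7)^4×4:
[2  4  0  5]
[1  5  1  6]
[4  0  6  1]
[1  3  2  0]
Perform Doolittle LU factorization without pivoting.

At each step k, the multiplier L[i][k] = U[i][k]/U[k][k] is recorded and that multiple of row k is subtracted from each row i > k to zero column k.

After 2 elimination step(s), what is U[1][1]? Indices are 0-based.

k=0: U[0][0]=2
  eliminate (1,0): mult=4, new row 1: (0, 3, 1, 0); set L[1][0]=4
  eliminate (2,0): mult=2, new row 2: (0, 6, 6, 5); set L[2][0]=2
  eliminate (3,0): mult=4, new row 3: (0, 1, 2, 1); set L[3][0]=4
k=1: U[1][1]=3
  eliminate (2,1): mult=2, new row 2: (0, 0, 4, 5); set L[2][1]=2
  eliminate (3,1): mult=5, new row 3: (0, 0, 4, 1); set L[3][1]=5

U[1][1] = 3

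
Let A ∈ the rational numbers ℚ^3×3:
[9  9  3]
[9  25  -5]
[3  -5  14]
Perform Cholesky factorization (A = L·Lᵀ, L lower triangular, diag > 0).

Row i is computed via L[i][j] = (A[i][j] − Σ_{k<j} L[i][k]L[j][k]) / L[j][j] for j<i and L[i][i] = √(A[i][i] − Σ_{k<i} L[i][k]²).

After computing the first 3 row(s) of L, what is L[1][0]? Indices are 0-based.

L[1][0] = 3

Step 1: L[0][0] = √(9) = 3.
  L[1][0] = (9) / L[0][0] = 3.
Step 2: L[1][1] = √(16) = 4.
  L[2][0] = (3) / L[0][0] = 1.
  L[2][1] = (-8) / L[1][1] = -2.
Step 3: L[2][2] = √(9) = 3.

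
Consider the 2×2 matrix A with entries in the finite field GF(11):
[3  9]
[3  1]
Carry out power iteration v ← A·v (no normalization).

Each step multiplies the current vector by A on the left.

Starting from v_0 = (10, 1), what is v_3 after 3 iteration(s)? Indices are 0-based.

v_3 = (1, 5)

v_0 = (10, 1).
v_1 = A·v_0 = (6, 9).
v_2 = A·v_1 = (0, 5).
v_3 = A·v_2 = (1, 5).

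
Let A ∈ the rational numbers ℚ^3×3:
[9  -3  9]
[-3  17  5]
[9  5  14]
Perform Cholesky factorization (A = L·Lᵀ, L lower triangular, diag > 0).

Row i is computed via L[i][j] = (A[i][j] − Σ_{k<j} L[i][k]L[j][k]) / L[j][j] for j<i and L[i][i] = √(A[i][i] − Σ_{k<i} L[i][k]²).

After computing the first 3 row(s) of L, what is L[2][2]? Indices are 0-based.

Step 1: L[0][0] = √(9) = 3.
  L[1][0] = (-3) / L[0][0] = -1.
Step 2: L[1][1] = √(16) = 4.
  L[2][0] = (9) / L[0][0] = 3.
  L[2][1] = (8) / L[1][1] = 2.
Step 3: L[2][2] = √(1) = 1.

L[2][2] = 1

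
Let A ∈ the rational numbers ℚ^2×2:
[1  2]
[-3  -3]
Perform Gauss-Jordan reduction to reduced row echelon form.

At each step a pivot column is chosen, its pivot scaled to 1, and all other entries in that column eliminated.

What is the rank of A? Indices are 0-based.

step 1: normalize row 0 (÷1) = (1, 2)
  row 1: subtract -3×row0 = (0, 3)
step 2: normalize row 1 (÷3) = (0, 1)
  row 0: subtract 2×row1 = (1, 0)

rank = 2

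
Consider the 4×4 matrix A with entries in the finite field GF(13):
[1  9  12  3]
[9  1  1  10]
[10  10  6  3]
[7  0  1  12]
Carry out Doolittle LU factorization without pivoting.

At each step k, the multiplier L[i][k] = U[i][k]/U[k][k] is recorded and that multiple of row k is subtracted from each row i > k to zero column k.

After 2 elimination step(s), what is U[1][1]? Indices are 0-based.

U[1][1] = 11

[col 0] pivot 1
  R1 -= 9*R0 → (0, 11, 10, 9)  (L[1][0] := 9)
  R2 -= 10*R0 → (0, 11, 3, 12)  (L[2][0] := 10)
  R3 -= 7*R0 → (0, 2, 8, 4)  (L[3][0] := 7)
[col 1] pivot 11
  R2 -= 1*R1 → (0, 0, 6, 3)  (L[2][1] := 1)
  R3 -= 12*R1 → (0, 0, 5, 0)  (L[3][1] := 12)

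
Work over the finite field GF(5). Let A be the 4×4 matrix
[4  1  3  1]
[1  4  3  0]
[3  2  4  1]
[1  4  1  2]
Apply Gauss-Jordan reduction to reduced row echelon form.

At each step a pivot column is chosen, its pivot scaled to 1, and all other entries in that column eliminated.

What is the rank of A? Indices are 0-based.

rank = 3

pivot(0,0)=4: scale R0 → (1, 4, 2, 4)
  clear (1,0): R1 −= (1)R0 → (0, 0, 1, 1)
  clear (2,0): R2 −= (3)R0 → (0, 0, 3, 4)
  clear (3,0): R3 −= (1)R0 → (0, 0, 4, 3)
col 1: no nonzero at/below row 1; advance.
pivot(1,2)=1: scale R1 → (0, 0, 1, 1)
  clear (0,2): R0 −= (2)R1 → (1, 4, 0, 2)
  clear (2,2): R2 −= (3)R1 → (0, 0, 0, 1)
  clear (3,2): R3 −= (4)R1 → (0, 0, 0, 4)
pivot(2,3)=1: scale R2 → (0, 0, 0, 1)
  clear (0,3): R0 −= (2)R2 → (1, 4, 0, 0)
  clear (1,3): R1 −= (1)R2 → (0, 0, 1, 0)
  clear (3,3): R3 −= (4)R2 → (0, 0, 0, 0)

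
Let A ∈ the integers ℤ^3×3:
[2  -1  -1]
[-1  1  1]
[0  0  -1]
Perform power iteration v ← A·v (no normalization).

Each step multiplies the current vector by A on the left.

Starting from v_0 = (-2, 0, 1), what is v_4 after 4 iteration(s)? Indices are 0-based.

v_0 = (-2, 0, 1).
v_1 = A·v_0 = (-5, 3, -1).
v_2 = A·v_1 = (-12, 7, 1).
v_3 = A·v_2 = (-32, 20, -1).
v_4 = A·v_3 = (-83, 51, 1).

v_4 = (-83, 51, 1)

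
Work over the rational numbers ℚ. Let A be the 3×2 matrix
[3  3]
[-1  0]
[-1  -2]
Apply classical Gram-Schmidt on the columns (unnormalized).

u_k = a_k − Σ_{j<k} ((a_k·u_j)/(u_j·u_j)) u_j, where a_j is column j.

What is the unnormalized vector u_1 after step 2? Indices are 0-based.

u_1 = (0, 1, -1)

Step 1: u_0 = a_0 = (3, -1, -1).
Step 2: u_1 = a_1 − (1)·u_0 = (0, 1, -1).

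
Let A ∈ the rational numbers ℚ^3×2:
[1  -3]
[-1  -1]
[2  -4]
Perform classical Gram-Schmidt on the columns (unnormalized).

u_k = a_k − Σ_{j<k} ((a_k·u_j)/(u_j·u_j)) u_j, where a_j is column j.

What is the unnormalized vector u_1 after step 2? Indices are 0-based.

Step 1: u_0 = a_0 = (1, -1, 2).
Step 2: u_1 = a_1 − (-5/3)·u_0 = (-4/3, -8/3, -2/3).

u_1 = (-4/3, -8/3, -2/3)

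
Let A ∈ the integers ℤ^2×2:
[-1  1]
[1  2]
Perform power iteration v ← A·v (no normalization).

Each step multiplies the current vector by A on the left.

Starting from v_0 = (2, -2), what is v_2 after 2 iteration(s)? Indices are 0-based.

v_0 = (2, -2).
v_1 = A·v_0 = (-4, -2).
v_2 = A·v_1 = (2, -8).

v_2 = (2, -8)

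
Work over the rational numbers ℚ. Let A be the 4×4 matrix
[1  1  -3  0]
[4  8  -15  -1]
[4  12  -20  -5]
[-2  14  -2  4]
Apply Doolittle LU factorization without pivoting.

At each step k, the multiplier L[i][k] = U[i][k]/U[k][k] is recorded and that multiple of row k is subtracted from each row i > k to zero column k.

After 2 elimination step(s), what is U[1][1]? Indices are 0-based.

Step 1: pivot at (0,0) is 1.
  row1 ← row1 − (4)·row0  ⇒  L[1][0]=4, U row1=(0, 4, -3, -1)
  row2 ← row2 − (4)·row0  ⇒  L[2][0]=4, U row2=(0, 8, -8, -5)
  row3 ← row3 − (-2)·row0  ⇒  L[3][0]=-2, U row3=(0, 16, -8, 4)
Step 2: pivot at (1,1) is 4.
  row2 ← row2 − (2)·row1  ⇒  L[2][1]=2, U row2=(0, 0, -2, -3)
  row3 ← row3 − (4)·row1  ⇒  L[3][1]=4, U row3=(0, 0, 4, 8)

U[1][1] = 4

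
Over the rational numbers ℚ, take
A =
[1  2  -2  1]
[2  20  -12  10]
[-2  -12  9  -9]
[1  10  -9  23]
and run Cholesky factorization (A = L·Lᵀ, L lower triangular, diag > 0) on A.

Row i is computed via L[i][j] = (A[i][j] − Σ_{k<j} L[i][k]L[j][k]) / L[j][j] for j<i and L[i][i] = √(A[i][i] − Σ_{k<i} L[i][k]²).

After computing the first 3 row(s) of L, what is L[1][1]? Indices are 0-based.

Step 1: L[0][0] = √(1) = 1.
  L[1][0] = (2) / L[0][0] = 2.
Step 2: L[1][1] = √(16) = 4.
  L[2][0] = (-2) / L[0][0] = -2.
  L[2][1] = (-8) / L[1][1] = -2.
Step 3: L[2][2] = √(1) = 1.

L[1][1] = 4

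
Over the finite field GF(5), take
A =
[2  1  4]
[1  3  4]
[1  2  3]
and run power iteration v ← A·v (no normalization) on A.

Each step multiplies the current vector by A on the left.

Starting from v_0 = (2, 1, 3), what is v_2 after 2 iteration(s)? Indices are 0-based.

v_0 = (2, 1, 3).
v_1 = A·v_0 = (2, 2, 3).
v_2 = A·v_1 = (3, 0, 0).

v_2 = (3, 0, 0)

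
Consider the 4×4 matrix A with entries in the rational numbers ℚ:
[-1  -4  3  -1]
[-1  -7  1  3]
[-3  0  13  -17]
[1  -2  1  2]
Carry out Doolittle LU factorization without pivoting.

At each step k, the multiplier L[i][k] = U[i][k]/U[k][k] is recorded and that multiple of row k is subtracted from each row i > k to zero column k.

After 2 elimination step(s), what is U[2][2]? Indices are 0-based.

Step 1: pivot at (0,0) is -1.
  row1 ← row1 − (1)·row0  ⇒  L[1][0]=1, U row1=(0, -3, -2, 4)
  row2 ← row2 − (3)·row0  ⇒  L[2][0]=3, U row2=(0, 12, 4, -14)
  row3 ← row3 − (-1)·row0  ⇒  L[3][0]=-1, U row3=(0, -6, 4, 1)
Step 2: pivot at (1,1) is -3.
  row2 ← row2 − (-4)·row1  ⇒  L[2][1]=-4, U row2=(0, 0, -4, 2)
  row3 ← row3 − (2)·row1  ⇒  L[3][1]=2, U row3=(0, 0, 8, -7)

U[2][2] = -4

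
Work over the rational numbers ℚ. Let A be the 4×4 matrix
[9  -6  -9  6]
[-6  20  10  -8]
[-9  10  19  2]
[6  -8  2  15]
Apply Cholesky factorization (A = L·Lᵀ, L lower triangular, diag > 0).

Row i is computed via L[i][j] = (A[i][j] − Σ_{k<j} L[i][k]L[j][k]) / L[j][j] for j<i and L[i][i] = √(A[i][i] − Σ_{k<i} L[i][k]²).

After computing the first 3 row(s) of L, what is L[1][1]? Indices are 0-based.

Step 1: L[0][0] = √(9) = 3.
  L[1][0] = (-6) / L[0][0] = -2.
Step 2: L[1][1] = √(16) = 4.
  L[2][0] = (-9) / L[0][0] = -3.
  L[2][1] = (4) / L[1][1] = 1.
Step 3: L[2][2] = √(9) = 3.

L[1][1] = 4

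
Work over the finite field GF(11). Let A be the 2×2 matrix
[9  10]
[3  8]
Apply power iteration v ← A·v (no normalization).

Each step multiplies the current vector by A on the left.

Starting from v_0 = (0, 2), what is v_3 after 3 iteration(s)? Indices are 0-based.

v_3 = (1, 5)

v_0 = (0, 2).
v_1 = A·v_0 = (9, 5).
v_2 = A·v_1 = (10, 1).
v_3 = A·v_2 = (1, 5).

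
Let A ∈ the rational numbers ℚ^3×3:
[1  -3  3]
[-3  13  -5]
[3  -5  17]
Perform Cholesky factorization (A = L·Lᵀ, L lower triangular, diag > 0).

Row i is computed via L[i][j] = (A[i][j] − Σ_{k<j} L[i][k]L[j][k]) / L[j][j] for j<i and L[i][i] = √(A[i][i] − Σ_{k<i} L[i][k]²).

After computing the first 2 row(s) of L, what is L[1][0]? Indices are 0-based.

L[1][0] = -3

Step 1: L[0][0] = √(1) = 1.
  L[1][0] = (-3) / L[0][0] = -3.
Step 2: L[1][1] = √(4) = 2.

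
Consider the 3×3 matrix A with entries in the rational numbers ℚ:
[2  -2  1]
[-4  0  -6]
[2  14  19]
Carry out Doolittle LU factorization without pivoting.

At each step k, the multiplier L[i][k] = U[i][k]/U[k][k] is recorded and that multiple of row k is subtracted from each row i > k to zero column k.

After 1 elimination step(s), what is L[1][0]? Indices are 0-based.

L[1][0] = -2

k=0: U[0][0]=2
  eliminate (1,0): mult=-2, new row 1: (0, -4, -4); set L[1][0]=-2
  eliminate (2,0): mult=1, new row 2: (0, 16, 18); set L[2][0]=1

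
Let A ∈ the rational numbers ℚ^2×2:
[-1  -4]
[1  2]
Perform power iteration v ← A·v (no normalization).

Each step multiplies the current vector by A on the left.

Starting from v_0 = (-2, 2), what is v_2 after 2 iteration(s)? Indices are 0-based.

v_2 = (-2, -2)

v_0 = (-2, 2).
v_1 = A·v_0 = (-6, 2).
v_2 = A·v_1 = (-2, -2).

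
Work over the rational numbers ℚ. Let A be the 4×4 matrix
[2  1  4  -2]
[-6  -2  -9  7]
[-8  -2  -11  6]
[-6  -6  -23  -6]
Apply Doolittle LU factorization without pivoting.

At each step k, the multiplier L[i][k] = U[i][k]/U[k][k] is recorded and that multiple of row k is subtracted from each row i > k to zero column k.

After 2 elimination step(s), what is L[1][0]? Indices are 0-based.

k=0: U[0][0]=2
  eliminate (1,0): mult=-3, new row 1: (0, 1, 3, 1); set L[1][0]=-3
  eliminate (2,0): mult=-4, new row 2: (0, 2, 5, -2); set L[2][0]=-4
  eliminate (3,0): mult=-3, new row 3: (0, -3, -11, -12); set L[3][0]=-3
k=1: U[1][1]=1
  eliminate (2,1): mult=2, new row 2: (0, 0, -1, -4); set L[2][1]=2
  eliminate (3,1): mult=-3, new row 3: (0, 0, -2, -9); set L[3][1]=-3

L[1][0] = -3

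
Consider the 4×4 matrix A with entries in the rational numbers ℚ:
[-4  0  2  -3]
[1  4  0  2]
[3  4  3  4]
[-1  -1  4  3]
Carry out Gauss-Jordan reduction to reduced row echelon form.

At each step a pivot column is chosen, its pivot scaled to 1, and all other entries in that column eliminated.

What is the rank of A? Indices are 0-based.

[1] R0 /= -4  ⇒  (1, 0, -1/2, 3/4)
     R1 -= 1·R0  ⇒  (0, 4, 1/2, 5/4)
     R2 -= 3·R0  ⇒  (0, 4, 9/2, 7/4)
     R3 -= -1·R0  ⇒  (0, -1, 7/2, 15/4)
[2] R1 /= 4  ⇒  (0, 1, 1/8, 5/16)
     R2 -= 4·R1  ⇒  (0, 0, 4, 1/2)
     R3 -= -1·R1  ⇒  (0, 0, 29/8, 65/16)
[3] R2 /= 4  ⇒  (0, 0, 1, 1/8)
     R0 -= -1/2·R2  ⇒  (1, 0, 0, 13/16)
     R1 -= 1/8·R2  ⇒  (0, 1, 0, 19/64)
     R3 -= 29/8·R2  ⇒  (0, 0, 0, 231/64)
[4] R3 /= 231/64  ⇒  (0, 0, 0, 1)
     R0 -= 13/16·R3  ⇒  (1, 0, 0, 0)
     R1 -= 19/64·R3  ⇒  (0, 1, 0, 0)
     R2 -= 1/8·R3  ⇒  (0, 0, 1, 0)

rank = 4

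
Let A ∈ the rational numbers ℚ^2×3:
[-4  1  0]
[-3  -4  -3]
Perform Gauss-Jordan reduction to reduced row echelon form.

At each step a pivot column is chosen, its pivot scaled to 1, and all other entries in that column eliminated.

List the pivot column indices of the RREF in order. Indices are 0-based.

pivot(0,0)=-4: scale R0 → (1, -1/4, 0)
  clear (1,0): R1 −= (-3)R0 → (0, -19/4, -3)
pivot(1,1)=-19/4: scale R1 → (0, 1, 12/19)
  clear (0,1): R0 −= (-1/4)R1 → (1, 0, 3/19)

pivot columns: 0, 1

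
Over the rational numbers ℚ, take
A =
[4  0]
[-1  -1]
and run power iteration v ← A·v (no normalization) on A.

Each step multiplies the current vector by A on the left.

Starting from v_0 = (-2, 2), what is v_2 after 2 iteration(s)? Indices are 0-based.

v_2 = (-32, 8)

v_0 = (-2, 2).
v_1 = A·v_0 = (-8, 0).
v_2 = A·v_1 = (-32, 8).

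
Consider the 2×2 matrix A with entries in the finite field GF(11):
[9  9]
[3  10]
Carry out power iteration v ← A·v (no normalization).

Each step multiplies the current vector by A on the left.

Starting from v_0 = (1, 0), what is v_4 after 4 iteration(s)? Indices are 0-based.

v_0 = (1, 0).
v_1 = A·v_0 = (9, 3).
v_2 = A·v_1 = (9, 2).
v_3 = A·v_2 = (0, 3).
v_4 = A·v_3 = (5, 8).

v_4 = (5, 8)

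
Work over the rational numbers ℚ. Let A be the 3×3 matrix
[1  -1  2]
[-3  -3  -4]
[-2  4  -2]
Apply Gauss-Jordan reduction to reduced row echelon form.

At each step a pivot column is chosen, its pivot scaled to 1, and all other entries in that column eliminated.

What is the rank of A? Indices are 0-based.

[1] R0 /= 1  ⇒  (1, -1, 2)
     R1 -= -3·R0  ⇒  (0, -6, 2)
     R2 -= -2·R0  ⇒  (0, 2, 2)
[2] R1 /= -6  ⇒  (0, 1, -1/3)
     R0 -= -1·R1  ⇒  (1, 0, 5/3)
     R2 -= 2·R1  ⇒  (0, 0, 8/3)
[3] R2 /= 8/3  ⇒  (0, 0, 1)
     R0 -= 5/3·R2  ⇒  (1, 0, 0)
     R1 -= -1/3·R2  ⇒  (0, 1, 0)

rank = 3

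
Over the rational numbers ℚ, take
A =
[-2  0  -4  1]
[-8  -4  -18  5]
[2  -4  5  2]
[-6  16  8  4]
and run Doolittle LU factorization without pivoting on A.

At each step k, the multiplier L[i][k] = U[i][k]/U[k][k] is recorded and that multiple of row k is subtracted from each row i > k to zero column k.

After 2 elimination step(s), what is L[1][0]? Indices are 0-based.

k=0: U[0][0]=-2
  eliminate (1,0): mult=4, new row 1: (0, -4, -2, 1); set L[1][0]=4
  eliminate (2,0): mult=-1, new row 2: (0, -4, 1, 3); set L[2][0]=-1
  eliminate (3,0): mult=3, new row 3: (0, 16, 20, 1); set L[3][0]=3
k=1: U[1][1]=-4
  eliminate (2,1): mult=1, new row 2: (0, 0, 3, 2); set L[2][1]=1
  eliminate (3,1): mult=-4, new row 3: (0, 0, 12, 5); set L[3][1]=-4

L[1][0] = 4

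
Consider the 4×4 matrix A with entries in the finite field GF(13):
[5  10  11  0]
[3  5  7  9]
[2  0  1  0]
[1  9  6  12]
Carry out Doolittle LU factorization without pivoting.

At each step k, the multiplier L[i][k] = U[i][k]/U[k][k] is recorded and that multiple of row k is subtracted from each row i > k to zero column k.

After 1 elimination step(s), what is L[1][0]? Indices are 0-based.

L[1][0] = 11

k=0: U[0][0]=5
  eliminate (1,0): mult=11, new row 1: (0, 12, 3, 9); set L[1][0]=11
  eliminate (2,0): mult=3, new row 2: (0, 9, 7, 0); set L[2][0]=3
  eliminate (3,0): mult=8, new row 3: (0, 7, 9, 12); set L[3][0]=8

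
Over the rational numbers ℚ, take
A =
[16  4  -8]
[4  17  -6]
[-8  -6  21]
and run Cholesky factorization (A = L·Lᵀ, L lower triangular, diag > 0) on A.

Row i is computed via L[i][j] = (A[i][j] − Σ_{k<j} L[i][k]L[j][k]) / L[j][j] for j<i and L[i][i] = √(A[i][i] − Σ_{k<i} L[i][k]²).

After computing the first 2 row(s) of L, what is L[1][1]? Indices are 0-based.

Step 1: L[0][0] = √(16) = 4.
  L[1][0] = (4) / L[0][0] = 1.
Step 2: L[1][1] = √(16) = 4.

L[1][1] = 4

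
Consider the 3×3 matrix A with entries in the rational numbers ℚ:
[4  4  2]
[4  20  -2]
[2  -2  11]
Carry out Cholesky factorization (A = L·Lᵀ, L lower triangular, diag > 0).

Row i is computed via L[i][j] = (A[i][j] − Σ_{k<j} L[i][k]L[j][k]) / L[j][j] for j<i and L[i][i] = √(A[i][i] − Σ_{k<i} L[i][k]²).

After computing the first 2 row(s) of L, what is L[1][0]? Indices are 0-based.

Step 1: L[0][0] = √(4) = 2.
  L[1][0] = (4) / L[0][0] = 2.
Step 2: L[1][1] = √(16) = 4.

L[1][0] = 2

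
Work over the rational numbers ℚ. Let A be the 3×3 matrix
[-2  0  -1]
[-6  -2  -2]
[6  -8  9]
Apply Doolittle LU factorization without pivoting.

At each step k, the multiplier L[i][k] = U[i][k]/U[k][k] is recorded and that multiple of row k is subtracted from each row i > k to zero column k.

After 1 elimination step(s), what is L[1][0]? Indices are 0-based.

L[1][0] = 3

Step 1: pivot at (0,0) is -2.
  row1 ← row1 − (3)·row0  ⇒  L[1][0]=3, U row1=(0, -2, 1)
  row2 ← row2 − (-3)·row0  ⇒  L[2][0]=-3, U row2=(0, -8, 6)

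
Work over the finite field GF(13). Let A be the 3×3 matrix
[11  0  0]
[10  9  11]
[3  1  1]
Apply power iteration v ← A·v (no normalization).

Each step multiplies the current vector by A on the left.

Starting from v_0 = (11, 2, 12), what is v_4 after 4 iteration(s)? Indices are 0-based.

v_0 = (11, 2, 12).
v_1 = A·v_0 = (4, 0, 8).
v_2 = A·v_1 = (5, 11, 7).
v_3 = A·v_2 = (3, 5, 7).
v_4 = A·v_3 = (7, 9, 8).

v_4 = (7, 9, 8)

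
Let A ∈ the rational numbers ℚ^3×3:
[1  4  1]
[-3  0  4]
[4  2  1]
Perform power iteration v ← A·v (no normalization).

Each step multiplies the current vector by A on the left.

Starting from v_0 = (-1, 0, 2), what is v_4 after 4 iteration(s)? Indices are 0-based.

v_0 = (-1, 0, 2).
v_1 = A·v_0 = (1, 11, -2).
v_2 = A·v_1 = (43, -11, 24).
v_3 = A·v_2 = (23, -33, 174).
v_4 = A·v_3 = (65, 627, 200).

v_4 = (65, 627, 200)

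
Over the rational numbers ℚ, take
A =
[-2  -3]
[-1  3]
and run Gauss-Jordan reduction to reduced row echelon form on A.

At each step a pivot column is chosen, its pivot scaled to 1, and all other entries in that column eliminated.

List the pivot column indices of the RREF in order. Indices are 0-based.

pivot columns: 0, 1

[1] R0 /= -2  ⇒  (1, 3/2)
     R1 -= -1·R0  ⇒  (0, 9/2)
[2] R1 /= 9/2  ⇒  (0, 1)
     R0 -= 3/2·R1  ⇒  (1, 0)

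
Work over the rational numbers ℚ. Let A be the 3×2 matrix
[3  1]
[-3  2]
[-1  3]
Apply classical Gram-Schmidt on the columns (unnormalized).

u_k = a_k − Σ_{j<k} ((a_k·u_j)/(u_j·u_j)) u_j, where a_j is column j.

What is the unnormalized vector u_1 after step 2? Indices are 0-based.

u_1 = (37/19, 20/19, 51/19)

Step 1: u_0 = a_0 = (3, -3, -1).
Step 2: u_1 = a_1 − (-6/19)·u_0 = (37/19, 20/19, 51/19).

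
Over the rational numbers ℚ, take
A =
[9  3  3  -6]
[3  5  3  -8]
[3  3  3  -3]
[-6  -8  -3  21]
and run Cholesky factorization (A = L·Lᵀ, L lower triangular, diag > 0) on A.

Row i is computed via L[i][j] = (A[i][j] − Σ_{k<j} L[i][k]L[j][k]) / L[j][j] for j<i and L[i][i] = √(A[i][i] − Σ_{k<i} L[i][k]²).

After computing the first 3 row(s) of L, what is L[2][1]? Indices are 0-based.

L[2][1] = 1

Step 1: L[0][0] = √(9) = 3.
  L[1][0] = (3) / L[0][0] = 1.
Step 2: L[1][1] = √(4) = 2.
  L[2][0] = (3) / L[0][0] = 1.
  L[2][1] = (2) / L[1][1] = 1.
Step 3: L[2][2] = √(1) = 1.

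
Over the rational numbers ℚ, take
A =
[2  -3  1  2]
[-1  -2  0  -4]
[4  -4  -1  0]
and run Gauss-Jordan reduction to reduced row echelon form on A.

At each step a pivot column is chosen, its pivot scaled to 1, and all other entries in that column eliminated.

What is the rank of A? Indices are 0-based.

rank = 3

step 1: normalize row 0 (÷2) = (1, -3/2, 1/2, 1)
  row 1: subtract -1×row0 = (0, -7/2, 1/2, -3)
  row 2: subtract 4×row0 = (0, 2, -3, -4)
step 2: normalize row 1 (÷-7/2) = (0, 1, -1/7, 6/7)
  row 0: subtract -3/2×row1 = (1, 0, 2/7, 16/7)
  row 2: subtract 2×row1 = (0, 0, -19/7, -40/7)
step 3: normalize row 2 (÷-19/7) = (0, 0, 1, 40/19)
  row 0: subtract 2/7×row2 = (1, 0, 0, 32/19)
  row 1: subtract -1/7×row2 = (0, 1, 0, 22/19)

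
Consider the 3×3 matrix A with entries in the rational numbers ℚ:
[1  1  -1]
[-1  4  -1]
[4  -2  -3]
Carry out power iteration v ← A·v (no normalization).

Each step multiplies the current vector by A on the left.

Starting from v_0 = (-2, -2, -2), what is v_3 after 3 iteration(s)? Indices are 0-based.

v_3 = (-18, -50, 18)

v_0 = (-2, -2, -2).
v_1 = A·v_0 = (-2, -4, 2).
v_2 = A·v_1 = (-8, -16, -6).
v_3 = A·v_2 = (-18, -50, 18).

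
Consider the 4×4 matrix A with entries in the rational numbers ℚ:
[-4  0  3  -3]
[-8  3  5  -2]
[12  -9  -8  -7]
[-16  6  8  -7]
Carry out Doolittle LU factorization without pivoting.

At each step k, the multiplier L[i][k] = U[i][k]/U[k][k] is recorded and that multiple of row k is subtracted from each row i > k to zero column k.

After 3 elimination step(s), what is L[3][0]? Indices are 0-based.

L[3][0] = 4

[col 0] pivot -4
  R1 -= 2*R0 → (0, 3, -1, 4)  (L[1][0] := 2)
  R2 -= -3*R0 → (0, -9, 1, -16)  (L[2][0] := -3)
  R3 -= 4*R0 → (0, 6, -4, 5)  (L[3][0] := 4)
[col 1] pivot 3
  R2 -= -3*R1 → (0, 0, -2, -4)  (L[2][1] := -3)
  R3 -= 2*R1 → (0, 0, -2, -3)  (L[3][1] := 2)
[col 2] pivot -2
  R3 -= 1*R2 → (0, 0, 0, 1)  (L[3][2] := 1)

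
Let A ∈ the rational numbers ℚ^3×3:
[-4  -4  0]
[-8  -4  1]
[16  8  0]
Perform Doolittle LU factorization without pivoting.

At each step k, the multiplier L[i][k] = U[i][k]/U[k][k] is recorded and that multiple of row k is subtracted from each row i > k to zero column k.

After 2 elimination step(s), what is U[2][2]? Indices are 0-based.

Step 1: pivot at (0,0) is -4.
  row1 ← row1 − (2)·row0  ⇒  L[1][0]=2, U row1=(0, 4, 1)
  row2 ← row2 − (-4)·row0  ⇒  L[2][0]=-4, U row2=(0, -8, 0)
Step 2: pivot at (1,1) is 4.
  row2 ← row2 − (-2)·row1  ⇒  L[2][1]=-2, U row2=(0, 0, 2)

U[2][2] = 2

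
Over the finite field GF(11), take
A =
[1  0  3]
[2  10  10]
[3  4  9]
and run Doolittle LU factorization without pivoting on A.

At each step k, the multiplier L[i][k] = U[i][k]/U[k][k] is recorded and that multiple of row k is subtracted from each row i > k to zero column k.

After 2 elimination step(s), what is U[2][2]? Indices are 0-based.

k=0: U[0][0]=1
  eliminate (1,0): mult=2, new row 1: (0, 10, 4); set L[1][0]=2
  eliminate (2,0): mult=3, new row 2: (0, 4, 0); set L[2][0]=3
k=1: U[1][1]=10
  eliminate (2,1): mult=7, new row 2: (0, 0, 5); set L[2][1]=7

U[2][2] = 5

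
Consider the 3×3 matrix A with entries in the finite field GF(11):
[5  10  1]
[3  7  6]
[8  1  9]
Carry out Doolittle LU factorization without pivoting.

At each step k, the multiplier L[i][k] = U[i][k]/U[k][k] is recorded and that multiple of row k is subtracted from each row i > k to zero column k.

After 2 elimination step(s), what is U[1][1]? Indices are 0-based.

[col 0] pivot 5
  R1 -= 5*R0 → (0, 1, 1)  (L[1][0] := 5)
  R2 -= 6*R0 → (0, 7, 3)  (L[2][0] := 6)
[col 1] pivot 1
  R2 -= 7*R1 → (0, 0, 7)  (L[2][1] := 7)

U[1][1] = 1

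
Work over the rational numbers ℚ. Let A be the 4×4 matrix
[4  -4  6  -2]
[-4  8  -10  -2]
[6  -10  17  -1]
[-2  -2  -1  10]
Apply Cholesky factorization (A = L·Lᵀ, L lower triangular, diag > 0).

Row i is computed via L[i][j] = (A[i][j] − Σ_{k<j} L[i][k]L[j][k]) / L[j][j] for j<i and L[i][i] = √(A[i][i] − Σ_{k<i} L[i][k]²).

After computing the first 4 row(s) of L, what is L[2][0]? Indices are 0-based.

L[2][0] = 3

Step 1: L[0][0] = √(4) = 2.
  L[1][0] = (-4) / L[0][0] = -2.
Step 2: L[1][1] = √(4) = 2.
  L[2][0] = (6) / L[0][0] = 3.
  L[2][1] = (-4) / L[1][1] = -2.
Step 3: L[2][2] = √(4) = 2.
  L[3][0] = (-2) / L[0][0] = -1.
  L[3][1] = (-4) / L[1][1] = -2.
  L[3][2] = (-2) / L[2][2] = -1.
Step 4: L[3][3] = √(4) = 2.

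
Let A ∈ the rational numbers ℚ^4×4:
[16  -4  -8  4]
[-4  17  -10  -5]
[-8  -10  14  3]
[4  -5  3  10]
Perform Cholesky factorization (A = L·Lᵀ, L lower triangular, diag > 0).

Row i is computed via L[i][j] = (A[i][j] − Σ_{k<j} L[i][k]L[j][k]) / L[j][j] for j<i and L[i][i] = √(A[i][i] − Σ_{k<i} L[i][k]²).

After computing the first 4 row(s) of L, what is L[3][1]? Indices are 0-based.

Step 1: L[0][0] = √(16) = 4.
  L[1][0] = (-4) / L[0][0] = -1.
Step 2: L[1][1] = √(16) = 4.
  L[2][0] = (-8) / L[0][0] = -2.
  L[2][1] = (-12) / L[1][1] = -3.
Step 3: L[2][2] = √(1) = 1.
  L[3][0] = (4) / L[0][0] = 1.
  L[3][1] = (-4) / L[1][1] = -1.
  L[3][2] = (2) / L[2][2] = 2.
Step 4: L[3][3] = √(4) = 2.

L[3][1] = -1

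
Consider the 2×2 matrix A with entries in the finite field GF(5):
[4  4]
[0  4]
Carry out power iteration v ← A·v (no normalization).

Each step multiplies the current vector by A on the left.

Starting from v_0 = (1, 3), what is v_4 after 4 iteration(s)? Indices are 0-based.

v_0 = (1, 3).
v_1 = A·v_0 = (1, 2).
v_2 = A·v_1 = (2, 3).
v_3 = A·v_2 = (0, 2).
v_4 = A·v_3 = (3, 3).

v_4 = (3, 3)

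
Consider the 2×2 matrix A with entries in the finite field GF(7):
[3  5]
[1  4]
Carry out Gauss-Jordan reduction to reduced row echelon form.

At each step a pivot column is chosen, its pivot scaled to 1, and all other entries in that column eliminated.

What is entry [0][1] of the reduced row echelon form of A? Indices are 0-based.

pivot(0,0)=3: scale R0 → (1, 4)
  clear (1,0): R1 −= (1)R0 → (0, 0)
col 1: no nonzero at/below row 1; advance.

M[0][1] = 4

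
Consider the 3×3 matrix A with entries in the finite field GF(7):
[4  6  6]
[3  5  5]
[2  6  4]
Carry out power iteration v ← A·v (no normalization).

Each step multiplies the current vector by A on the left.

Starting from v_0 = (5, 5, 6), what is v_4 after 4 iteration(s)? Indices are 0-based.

v_4 = (4, 5, 0)

v_0 = (5, 5, 6).
v_1 = A·v_0 = (2, 0, 1).
v_2 = A·v_1 = (0, 4, 1).
v_3 = A·v_2 = (2, 4, 0).
v_4 = A·v_3 = (4, 5, 0).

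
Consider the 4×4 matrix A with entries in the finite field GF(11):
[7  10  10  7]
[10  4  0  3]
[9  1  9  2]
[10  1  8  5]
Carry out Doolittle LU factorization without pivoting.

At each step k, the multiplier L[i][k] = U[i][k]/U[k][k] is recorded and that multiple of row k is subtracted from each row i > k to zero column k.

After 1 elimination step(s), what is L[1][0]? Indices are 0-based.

[col 0] pivot 7
  R1 -= 3*R0 → (0, 7, 3, 4)  (L[1][0] := 3)
  R2 -= 6*R0 → (0, 7, 4, 4)  (L[2][0] := 6)
  R3 -= 3*R0 → (0, 4, 0, 6)  (L[3][0] := 3)

L[1][0] = 3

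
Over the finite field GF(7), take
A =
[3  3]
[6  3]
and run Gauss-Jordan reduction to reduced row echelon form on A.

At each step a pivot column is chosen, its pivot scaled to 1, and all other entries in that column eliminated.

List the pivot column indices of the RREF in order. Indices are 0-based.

[1] R0 /= 3  ⇒  (1, 1)
     R1 -= 6·R0  ⇒  (0, 4)
[2] R1 /= 4  ⇒  (0, 1)
     R0 -= 1·R1  ⇒  (1, 0)

pivot columns: 0, 1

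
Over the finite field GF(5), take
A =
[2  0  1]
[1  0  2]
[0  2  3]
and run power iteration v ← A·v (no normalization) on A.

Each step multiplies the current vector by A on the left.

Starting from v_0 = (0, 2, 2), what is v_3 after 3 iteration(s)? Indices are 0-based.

v_3 = (1, 0, 3)

v_0 = (0, 2, 2).
v_1 = A·v_0 = (2, 4, 0).
v_2 = A·v_1 = (4, 2, 3).
v_3 = A·v_2 = (1, 0, 3).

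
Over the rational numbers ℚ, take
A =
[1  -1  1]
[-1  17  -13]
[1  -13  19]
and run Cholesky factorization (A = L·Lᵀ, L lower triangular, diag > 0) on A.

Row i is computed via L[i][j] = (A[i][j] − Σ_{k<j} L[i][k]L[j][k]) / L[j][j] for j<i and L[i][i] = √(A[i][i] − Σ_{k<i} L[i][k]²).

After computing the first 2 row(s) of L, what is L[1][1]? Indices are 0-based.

L[1][1] = 4

Step 1: L[0][0] = √(1) = 1.
  L[1][0] = (-1) / L[0][0] = -1.
Step 2: L[1][1] = √(16) = 4.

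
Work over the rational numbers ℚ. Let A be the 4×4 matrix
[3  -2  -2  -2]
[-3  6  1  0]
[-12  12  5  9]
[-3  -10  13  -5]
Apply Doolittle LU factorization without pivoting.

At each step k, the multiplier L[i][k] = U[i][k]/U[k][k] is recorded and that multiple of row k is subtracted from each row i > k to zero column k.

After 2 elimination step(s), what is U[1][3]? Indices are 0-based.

[col 0] pivot 3
  R1 -= -1*R0 → (0, 4, -1, -2)  (L[1][0] := -1)
  R2 -= -4*R0 → (0, 4, -3, 1)  (L[2][0] := -4)
  R3 -= -1*R0 → (0, -12, 11, -7)  (L[3][0] := -1)
[col 1] pivot 4
  R2 -= 1*R1 → (0, 0, -2, 3)  (L[2][1] := 1)
  R3 -= -3*R1 → (0, 0, 8, -13)  (L[3][1] := -3)

U[1][3] = -2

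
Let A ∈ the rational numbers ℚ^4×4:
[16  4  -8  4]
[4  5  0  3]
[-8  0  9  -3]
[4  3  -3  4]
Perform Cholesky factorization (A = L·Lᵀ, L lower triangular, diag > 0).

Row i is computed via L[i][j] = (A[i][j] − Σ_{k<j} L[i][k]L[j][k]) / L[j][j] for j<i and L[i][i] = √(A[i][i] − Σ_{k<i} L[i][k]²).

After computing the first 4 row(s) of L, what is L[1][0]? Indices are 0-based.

L[1][0] = 1

Step 1: L[0][0] = √(16) = 4.
  L[1][0] = (4) / L[0][0] = 1.
Step 2: L[1][1] = √(4) = 2.
  L[2][0] = (-8) / L[0][0] = -2.
  L[2][1] = (2) / L[1][1] = 1.
Step 3: L[2][2] = √(4) = 2.
  L[3][0] = (4) / L[0][0] = 1.
  L[3][1] = (2) / L[1][1] = 1.
  L[3][2] = (-2) / L[2][2] = -1.
Step 4: L[3][3] = √(1) = 1.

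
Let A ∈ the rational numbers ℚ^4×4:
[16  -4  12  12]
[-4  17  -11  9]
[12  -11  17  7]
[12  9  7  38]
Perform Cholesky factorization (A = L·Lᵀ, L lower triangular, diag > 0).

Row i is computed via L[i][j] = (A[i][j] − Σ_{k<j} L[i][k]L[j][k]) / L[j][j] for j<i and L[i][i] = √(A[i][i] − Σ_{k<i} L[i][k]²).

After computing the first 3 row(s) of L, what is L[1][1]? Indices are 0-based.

Step 1: L[0][0] = √(16) = 4.
  L[1][0] = (-4) / L[0][0] = -1.
Step 2: L[1][1] = √(16) = 4.
  L[2][0] = (12) / L[0][0] = 3.
  L[2][1] = (-8) / L[1][1] = -2.
Step 3: L[2][2] = √(4) = 2.

L[1][1] = 4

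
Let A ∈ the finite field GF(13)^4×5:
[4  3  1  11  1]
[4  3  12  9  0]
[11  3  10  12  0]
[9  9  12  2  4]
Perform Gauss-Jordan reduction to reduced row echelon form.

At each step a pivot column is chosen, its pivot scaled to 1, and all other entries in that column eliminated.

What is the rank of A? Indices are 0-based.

rank = 4

step 1: normalize row 0 (÷4) = (1, 4, 10, 6, 10)
  row 1: subtract 4×row0 = (0, 0, 11, 11, 12)
  row 2: subtract 11×row0 = (0, 11, 4, 11, 7)
  row 3: subtract 9×row0 = (0, 12, 0, 0, 5)
step 2: exchange rows 1,2
step 2: normalize row 1 (÷11) = (0, 1, 11, 1, 3)
  row 0: subtract 4×row1 = (1, 0, 5, 2, 11)
  row 3: subtract 12×row1 = (0, 0, 11, 1, 8)
step 3: normalize row 2 (÷11) = (0, 0, 1, 1, 7)
  row 0: subtract 5×row2 = (1, 0, 0, 10, 2)
  row 1: subtract 11×row2 = (0, 1, 0, 3, 4)
  row 3: subtract 11×row2 = (0, 0, 0, 3, 9)
step 4: normalize row 3 (÷3) = (0, 0, 0, 1, 3)
  row 0: subtract 10×row3 = (1, 0, 0, 0, 11)
  row 1: subtract 3×row3 = (0, 1, 0, 0, 8)
  row 2: subtract 1×row3 = (0, 0, 1, 0, 4)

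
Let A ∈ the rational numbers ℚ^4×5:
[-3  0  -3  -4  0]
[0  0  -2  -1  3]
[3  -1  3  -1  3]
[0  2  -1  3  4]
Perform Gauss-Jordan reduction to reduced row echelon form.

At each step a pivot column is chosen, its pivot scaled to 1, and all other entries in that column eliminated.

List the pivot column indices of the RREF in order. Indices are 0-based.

pivot columns: 0, 1, 2, 3

pivot(0,0)=-3: scale R0 → (1, 0, 1, 4/3, 0)
  clear (2,0): R2 −= (3)R0 → (0, -1, 0, -5, 3)
pivot(1,1): swap R1↔R2
pivot(1,1)=-1: scale R1 → (0, 1, 0, 5, -3)
  clear (3,1): R3 −= (2)R1 → (0, 0, -1, -7, 10)
pivot(2,2)=-2: scale R2 → (0, 0, 1, 1/2, -3/2)
  clear (0,2): R0 −= (1)R2 → (1, 0, 0, 5/6, 3/2)
  clear (3,2): R3 −= (-1)R2 → (0, 0, 0, -13/2, 17/2)
pivot(3,3)=-13/2: scale R3 → (0, 0, 0, 1, -17/13)
  clear (0,3): R0 −= (5/6)R3 → (1, 0, 0, 0, 101/39)
  clear (1,3): R1 −= (5)R3 → (0, 1, 0, 0, 46/13)
  clear (2,3): R2 −= (1/2)R3 → (0, 0, 1, 0, -11/13)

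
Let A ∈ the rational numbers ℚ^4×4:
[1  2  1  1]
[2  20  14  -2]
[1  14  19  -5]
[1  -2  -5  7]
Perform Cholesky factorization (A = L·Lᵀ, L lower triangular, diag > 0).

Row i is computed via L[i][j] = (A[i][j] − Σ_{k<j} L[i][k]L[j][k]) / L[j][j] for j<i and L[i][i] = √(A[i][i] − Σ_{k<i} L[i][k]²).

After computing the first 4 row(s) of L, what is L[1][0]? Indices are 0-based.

L[1][0] = 2

Step 1: L[0][0] = √(1) = 1.
  L[1][0] = (2) / L[0][0] = 2.
Step 2: L[1][1] = √(16) = 4.
  L[2][0] = (1) / L[0][0] = 1.
  L[2][1] = (12) / L[1][1] = 3.
Step 3: L[2][2] = √(9) = 3.
  L[3][0] = (1) / L[0][0] = 1.
  L[3][1] = (-4) / L[1][1] = -1.
  L[3][2] = (-3) / L[2][2] = -1.
Step 4: L[3][3] = √(4) = 2.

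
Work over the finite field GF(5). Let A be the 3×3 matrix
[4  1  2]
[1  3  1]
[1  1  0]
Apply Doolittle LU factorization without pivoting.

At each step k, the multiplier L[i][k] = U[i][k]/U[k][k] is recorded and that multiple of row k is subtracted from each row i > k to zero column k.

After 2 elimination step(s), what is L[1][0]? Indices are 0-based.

k=0: U[0][0]=4
  eliminate (1,0): mult=4, new row 1: (0, 4, 3); set L[1][0]=4
  eliminate (2,0): mult=4, new row 2: (0, 2, 2); set L[2][0]=4
k=1: U[1][1]=4
  eliminate (2,1): mult=3, new row 2: (0, 0, 3); set L[2][1]=3

L[1][0] = 4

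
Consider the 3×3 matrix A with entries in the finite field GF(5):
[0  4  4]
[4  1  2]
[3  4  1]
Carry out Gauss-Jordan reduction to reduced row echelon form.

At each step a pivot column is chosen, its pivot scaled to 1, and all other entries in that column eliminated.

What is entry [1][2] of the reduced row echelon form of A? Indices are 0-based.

pivot(0,0): swap R0↔R1
pivot(0,0)=4: scale R0 → (1, 4, 3)
  clear (2,0): R2 −= (3)R0 → (0, 2, 2)
pivot(1,1)=4: scale R1 → (0, 1, 1)
  clear (0,1): R0 −= (4)R1 → (1, 0, 4)
  clear (2,1): R2 −= (2)R1 → (0, 0, 0)
col 2: no nonzero at/below row 2; advance.

M[1][2] = 1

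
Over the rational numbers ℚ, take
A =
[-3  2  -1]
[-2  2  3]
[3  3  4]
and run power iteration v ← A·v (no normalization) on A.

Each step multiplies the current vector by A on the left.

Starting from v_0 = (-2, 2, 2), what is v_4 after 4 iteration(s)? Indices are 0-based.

v_0 = (-2, 2, 2).
v_1 = A·v_0 = (8, 14, 8).
v_2 = A·v_1 = (-4, 36, 98).
v_3 = A·v_2 = (-14, 374, 488).
v_4 = A·v_3 = (302, 2240, 3032).

v_4 = (302, 2240, 3032)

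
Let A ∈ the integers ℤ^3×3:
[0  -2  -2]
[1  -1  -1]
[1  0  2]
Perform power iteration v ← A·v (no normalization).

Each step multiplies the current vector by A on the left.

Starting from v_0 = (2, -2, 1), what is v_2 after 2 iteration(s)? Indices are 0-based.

v_2 = (-14, -5, 10)

v_0 = (2, -2, 1).
v_1 = A·v_0 = (2, 3, 4).
v_2 = A·v_1 = (-14, -5, 10).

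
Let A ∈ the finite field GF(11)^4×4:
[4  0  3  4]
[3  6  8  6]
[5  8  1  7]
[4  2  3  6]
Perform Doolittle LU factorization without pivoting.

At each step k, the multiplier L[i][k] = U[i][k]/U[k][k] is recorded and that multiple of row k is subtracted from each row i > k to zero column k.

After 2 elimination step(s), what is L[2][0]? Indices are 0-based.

Step 1: pivot at (0,0) is 4.
  row1 ← row1 − (9)·row0  ⇒  L[1][0]=9, U row1=(0, 6, 3, 3)
  row2 ← row2 − (4)·row0  ⇒  L[2][0]=4, U row2=(0, 8, 0, 2)
  row3 ← row3 − (1)·row0  ⇒  L[3][0]=1, U row3=(0, 2, 0, 2)
Step 2: pivot at (1,1) is 6.
  row2 ← row2 − (5)·row1  ⇒  L[2][1]=5, U row2=(0, 0, 7, 9)
  row3 ← row3 − (4)·row1  ⇒  L[3][1]=4, U row3=(0, 0, 10, 1)

L[2][0] = 4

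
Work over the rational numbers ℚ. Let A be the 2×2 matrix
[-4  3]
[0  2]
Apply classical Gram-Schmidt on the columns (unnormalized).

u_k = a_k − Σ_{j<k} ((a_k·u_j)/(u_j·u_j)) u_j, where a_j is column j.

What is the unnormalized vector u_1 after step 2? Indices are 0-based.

u_1 = (0, 2)

Step 1: u_0 = a_0 = (-4, 0).
Step 2: u_1 = a_1 − (-3/4)·u_0 = (0, 2).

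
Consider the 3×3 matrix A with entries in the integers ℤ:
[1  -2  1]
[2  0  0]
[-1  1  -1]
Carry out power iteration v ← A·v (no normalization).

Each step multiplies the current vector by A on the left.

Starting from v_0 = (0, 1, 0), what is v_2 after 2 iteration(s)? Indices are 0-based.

v_2 = (-1, -4, 1)

v_0 = (0, 1, 0).
v_1 = A·v_0 = (-2, 0, 1).
v_2 = A·v_1 = (-1, -4, 1).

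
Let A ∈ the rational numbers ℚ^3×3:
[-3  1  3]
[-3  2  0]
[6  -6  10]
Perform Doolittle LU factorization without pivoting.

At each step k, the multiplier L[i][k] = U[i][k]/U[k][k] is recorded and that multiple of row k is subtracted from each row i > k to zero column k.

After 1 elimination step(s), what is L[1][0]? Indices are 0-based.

Step 1: pivot at (0,0) is -3.
  row1 ← row1 − (1)·row0  ⇒  L[1][0]=1, U row1=(0, 1, -3)
  row2 ← row2 − (-2)·row0  ⇒  L[2][0]=-2, U row2=(0, -4, 16)

L[1][0] = 1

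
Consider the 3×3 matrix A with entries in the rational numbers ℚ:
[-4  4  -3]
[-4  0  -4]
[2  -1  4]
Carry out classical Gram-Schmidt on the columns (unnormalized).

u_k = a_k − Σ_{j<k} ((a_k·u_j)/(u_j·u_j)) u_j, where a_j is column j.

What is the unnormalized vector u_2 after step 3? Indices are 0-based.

Step 1: u_0 = a_0 = (-4, -4, 2).
Step 2: u_1 = a_1 − (-1/2)·u_0 = (2, -2, 0).
Step 3: u_2 = a_2 − (1)·u_0 − (1/4)·u_1 = (1/2, 1/2, 2).

u_2 = (1/2, 1/2, 2)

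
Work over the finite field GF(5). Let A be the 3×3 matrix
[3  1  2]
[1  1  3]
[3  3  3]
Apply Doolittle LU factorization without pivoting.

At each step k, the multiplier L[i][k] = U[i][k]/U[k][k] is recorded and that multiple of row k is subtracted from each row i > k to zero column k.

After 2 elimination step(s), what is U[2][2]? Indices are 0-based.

U[2][2] = 4

k=0: U[0][0]=3
  eliminate (1,0): mult=2, new row 1: (0, 4, 4); set L[1][0]=2
  eliminate (2,0): mult=1, new row 2: (0, 2, 1); set L[2][0]=1
k=1: U[1][1]=4
  eliminate (2,1): mult=3, new row 2: (0, 0, 4); set L[2][1]=3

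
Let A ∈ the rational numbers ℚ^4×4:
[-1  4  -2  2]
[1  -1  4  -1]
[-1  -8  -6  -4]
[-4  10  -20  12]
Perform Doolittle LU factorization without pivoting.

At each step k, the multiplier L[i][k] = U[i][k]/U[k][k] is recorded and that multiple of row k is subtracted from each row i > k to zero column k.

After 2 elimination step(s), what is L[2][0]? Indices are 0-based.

L[2][0] = 1

k=0: U[0][0]=-1
  eliminate (1,0): mult=-1, new row 1: (0, 3, 2, 1); set L[1][0]=-1
  eliminate (2,0): mult=1, new row 2: (0, -12, -4, -6); set L[2][0]=1
  eliminate (3,0): mult=4, new row 3: (0, -6, -12, 4); set L[3][0]=4
k=1: U[1][1]=3
  eliminate (2,1): mult=-4, new row 2: (0, 0, 4, -2); set L[2][1]=-4
  eliminate (3,1): mult=-2, new row 3: (0, 0, -8, 6); set L[3][1]=-2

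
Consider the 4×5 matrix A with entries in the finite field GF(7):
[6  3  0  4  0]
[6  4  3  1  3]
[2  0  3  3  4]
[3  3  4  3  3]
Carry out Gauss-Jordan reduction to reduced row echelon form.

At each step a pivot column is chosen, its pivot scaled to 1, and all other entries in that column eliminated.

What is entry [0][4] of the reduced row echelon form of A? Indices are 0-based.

step 1: normalize row 0 (÷6) = (1, 4, 0, 3, 0)
  row 1: subtract 6×row0 = (0, 1, 3, 4, 3)
  row 2: subtract 2×row0 = (0, 6, 3, 4, 4)
  row 3: subtract 3×row0 = (0, 5, 4, 1, 3)
step 2: normalize row 1 (÷1) = (0, 1, 3, 4, 3)
  row 0: subtract 4×row1 = (1, 0, 2, 1, 2)
  row 2: subtract 6×row1 = (0, 0, 6, 1, 0)
  row 3: subtract 5×row1 = (0, 0, 3, 2, 2)
step 3: normalize row 2 (÷6) = (0, 0, 1, 6, 0)
  row 0: subtract 2×row2 = (1, 0, 0, 3, 2)
  row 1: subtract 3×row2 = (0, 1, 0, 0, 3)
  row 3: subtract 3×row2 = (0, 0, 0, 5, 2)
step 4: normalize row 3 (÷5) = (0, 0, 0, 1, 6)
  row 0: subtract 3×row3 = (1, 0, 0, 0, 5)
  row 2: subtract 6×row3 = (0, 0, 1, 0, 6)

M[0][4] = 5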